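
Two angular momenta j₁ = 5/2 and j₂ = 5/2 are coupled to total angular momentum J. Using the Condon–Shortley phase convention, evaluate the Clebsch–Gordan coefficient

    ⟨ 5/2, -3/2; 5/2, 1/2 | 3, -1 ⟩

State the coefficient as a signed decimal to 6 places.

triangle: 2!*3!*3!/9! = 72/362880
(j±m)!: 1!*4!*3!*2!*2!*4! = 13824
prefactor² = (2J+1)*Δ*N² = 96/5
  k=1: −1/(1!*1!*3!*2!*0!*1!) = -1/12
  k=2: +1/(2!*0!*2!*1!*1!*2!) = 1/8
Σ = 1/24  ⇒  CG² = 96/5*1/24² = 1/30
CG = +√(1/30) = +0.182574

+0.182574  (= +√(1/30))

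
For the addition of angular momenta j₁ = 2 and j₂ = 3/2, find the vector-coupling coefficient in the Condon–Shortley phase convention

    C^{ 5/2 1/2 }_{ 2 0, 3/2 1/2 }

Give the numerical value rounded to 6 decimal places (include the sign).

-0.292770

j₁+j₂−J=1  J+j₁−j₂=3  J−j₁+j₂=2  j₁+j₂+J+1=7
(j₁±m₁, j₂±m₂, J±M) = (2,2,2,1,3,2)
P² = 48/35
sum k=0..1:
  [0] +1/4 = 1/4
  [1] −1/2 = -1/2
S = -1/4
C² = P²·S² = 3/35 ; C = -0.292770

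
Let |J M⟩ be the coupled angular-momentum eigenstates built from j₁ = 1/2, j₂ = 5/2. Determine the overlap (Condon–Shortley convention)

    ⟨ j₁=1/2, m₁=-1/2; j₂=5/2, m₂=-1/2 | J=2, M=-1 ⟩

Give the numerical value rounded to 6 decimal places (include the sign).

triangle: 1!*0!*4!/6! = 24/720
(j±m)!: 0!*1!*2!*3!*1!*3! = 72
prefactor² = (2J+1)*Δ*N² = 12
  k=1: −1/(1!*0!*0!*1!*0!*3!) = -1/6
Σ = -1/6  ⇒  CG² = 12*(-1/6)² = 1/3
CG = −√(1/3) = -0.577350

−√(1/3) = -0.577350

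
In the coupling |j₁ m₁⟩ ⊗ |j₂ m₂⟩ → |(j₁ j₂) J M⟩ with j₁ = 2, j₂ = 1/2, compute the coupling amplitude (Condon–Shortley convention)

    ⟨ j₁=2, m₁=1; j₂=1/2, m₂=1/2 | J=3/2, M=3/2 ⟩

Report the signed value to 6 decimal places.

j₁+j₂−J=1  J+j₁−j₂=3  J−j₁+j₂=0  j₁+j₂+J+1=5
(j₁±m₁, j₂±m₂, J±M) = (3,1,1,0,3,0)
P² = 36/5
sum k=1..1:
  [1] −1/6 = -1/6
S = -1/6
C² = P²·S² = 1/5 ; C = -0.447214

-0.447214  (= −√(1/5))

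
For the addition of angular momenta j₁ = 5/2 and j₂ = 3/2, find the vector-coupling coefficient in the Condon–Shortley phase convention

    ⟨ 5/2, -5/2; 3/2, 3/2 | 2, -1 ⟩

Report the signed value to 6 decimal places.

√[5·2!3!1!/7! · 0!5!3!0!1!3!] = √(360/7)
  +(−1)^2/∏(2,0,3,1,0,0)! = 1/12  (running 1/12)
⟨..|..⟩ = √(360/7)·(1/12) = +0.597614

+0.597614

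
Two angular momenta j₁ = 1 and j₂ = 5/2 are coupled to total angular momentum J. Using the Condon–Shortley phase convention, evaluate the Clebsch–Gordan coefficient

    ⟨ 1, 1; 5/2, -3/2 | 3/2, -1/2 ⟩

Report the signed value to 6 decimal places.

triangle: 2!·0!·3!/6! = 12/720
(j±m)!: 2!·0!·1!·4!·1!·2! = 96
prefactor² = (2J+1)·Δ·N² = 32/5
  k=0: +1/(0!·2!·0!·1!·0!·2!) = 1/4
Σ = 1/4  ⇒  CG² = 32/5·1/4² = 2/5
CG = +√(2/5) = +0.632456

+0.632456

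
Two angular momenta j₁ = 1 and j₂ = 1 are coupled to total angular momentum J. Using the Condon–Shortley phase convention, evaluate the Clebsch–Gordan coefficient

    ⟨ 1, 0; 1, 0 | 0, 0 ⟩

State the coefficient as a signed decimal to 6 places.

j₁+j₂−J=2  J+j₁−j₂=0  J−j₁+j₂=0  j₁+j₂+J+1=3
(j₁±m₁, j₂±m₂, J±M) = (1,1,1,1,0,0)
P² = 1/3
sum k=1..1:
  [1] −1/1 = -1
S = -1
C² = P²·S² = 1/3 ; C = -0.577350

−√(1/3) ≈ -0.577350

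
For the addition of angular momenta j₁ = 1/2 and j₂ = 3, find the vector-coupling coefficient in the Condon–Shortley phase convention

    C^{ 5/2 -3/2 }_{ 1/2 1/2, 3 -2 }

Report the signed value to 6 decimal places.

j₁+j₂−J=1  J+j₁−j₂=0  J−j₁+j₂=5  j₁+j₂+J+1=7
(j₁±m₁, j₂±m₂, J±M) = (1,0,1,5,1,4)
P² = 2880/7
sum k=0..0:
  [0] +1/24 = 1/24
S = 1/24
C² = P²·S² = 5/7 ; C = +0.845154

+0.845154  (= +√(5/7))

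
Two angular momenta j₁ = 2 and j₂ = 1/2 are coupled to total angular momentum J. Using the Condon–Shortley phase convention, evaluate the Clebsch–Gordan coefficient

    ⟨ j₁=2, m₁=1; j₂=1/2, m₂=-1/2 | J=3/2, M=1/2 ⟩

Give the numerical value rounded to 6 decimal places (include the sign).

triangle: 1!×3!×0!/5! = 6/120
(j±m)!: 3!×1!×0!×1!×2!×1! = 12
prefactor² = (2J+1)×Δ×N² = 12/5
  k=0: +1/(0!×1!×1!×0!×2!×0!) = 1/2
Σ = 1/2  ⇒  CG² = 12/5×1/2² = 3/5
CG = +√(3/5) = +0.774597

+0.774597  (= +√(3/5))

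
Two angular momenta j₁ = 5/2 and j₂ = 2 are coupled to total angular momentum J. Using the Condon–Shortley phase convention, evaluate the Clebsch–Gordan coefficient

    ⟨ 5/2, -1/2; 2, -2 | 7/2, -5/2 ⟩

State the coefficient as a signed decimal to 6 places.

+0.712697

triangle: 1!*4!*3!/9! = 144/362880
(j±m)!: 2!*3!*0!*4!*1!*6! = 207360
prefactor² = (2J+1)*Δ*N² = 4608/7
  k=0: +1/(0!*1!*3!*0!*1!*3!) = 1/36
Σ = 1/36  ⇒  CG² = 4608/7*1/36² = 32/63
CG = +√(32/63) = +0.712697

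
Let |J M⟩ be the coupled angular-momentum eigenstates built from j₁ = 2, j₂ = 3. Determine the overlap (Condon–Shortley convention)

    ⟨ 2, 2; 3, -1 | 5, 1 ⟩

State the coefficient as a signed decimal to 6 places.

+√(1/14) = +0.267261

triangle: 0!×4!×6!/11! = 17280/39916800
(j±m)!: 4!×0!×2!×4!×6!×4! = 19906560
prefactor² = (2J+1)×Δ×N² = 663552/7
  k=0: +1/(0!×0!×0!×2!×4!×4!) = 1/1152
Σ = 1/1152  ⇒  CG² = 663552/7×1/1152² = 1/14
CG = +√(1/14) = +0.267261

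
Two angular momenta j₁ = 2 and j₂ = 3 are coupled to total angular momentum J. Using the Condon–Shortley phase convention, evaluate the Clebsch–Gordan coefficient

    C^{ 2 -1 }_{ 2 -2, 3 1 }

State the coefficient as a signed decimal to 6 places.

−√(3/14) ≈ -0.462910

triangle: 3!×1!×3!/8! = 36/40320
(j±m)!: 0!×4!×4!×2!×1!×3! = 6912
prefactor² = (2J+1)×Δ×N² = 216/7
  k=3: −1/(3!×0!×1!×1!×0!×2!) = -1/12
Σ = -1/12  ⇒  CG² = 216/7×(-1/12)² = 3/14
CG = −√(3/14) = -0.462910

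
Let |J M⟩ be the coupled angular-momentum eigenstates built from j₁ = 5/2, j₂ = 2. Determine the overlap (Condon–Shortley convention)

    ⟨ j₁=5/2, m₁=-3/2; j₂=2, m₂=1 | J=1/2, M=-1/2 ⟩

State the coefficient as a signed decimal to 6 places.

j₁+j₂−J=4  J+j₁−j₂=1  J−j₁+j₂=0  j₁+j₂+J+1=6
(j₁±m₁, j₂±m₂, J±M) = (1,4,3,1,0,1)
P² = 48/5
sum k=3..3:
  [3] −1/6 = -1/6
S = -1/6
C² = P²·S² = 4/15 ; C = -0.516398

−√(4/15) ≈ -0.516398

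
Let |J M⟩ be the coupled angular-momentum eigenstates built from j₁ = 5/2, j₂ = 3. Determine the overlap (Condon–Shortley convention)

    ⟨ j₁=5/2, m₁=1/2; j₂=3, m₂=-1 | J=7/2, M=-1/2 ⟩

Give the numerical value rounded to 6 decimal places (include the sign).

√[8·2!3!4!/10! · 3!2!2!4!3!4!] = √(9216/175)
  +(−1)^0/∏(0,2,2,2,1,2)! = 1/16  (running 1/16)
  +(−1)^1/∏(1,1,1,1,2,3)! = -1/12  (running -1/48)
  +(−1)^2/∏(2,0,0,0,3,4)! = 1/288  (running -5/288)
⟨..|..⟩ = √(9216/175)·(-5/288) = -0.125988

−√(1/63) = -0.125988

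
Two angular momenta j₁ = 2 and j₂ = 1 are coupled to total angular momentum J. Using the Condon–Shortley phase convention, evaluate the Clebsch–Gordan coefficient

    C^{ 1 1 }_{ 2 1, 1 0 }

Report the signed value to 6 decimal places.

−√(3/10) = -0.547723

triangle: 2!×2!×0!/5! = 4/120
(j±m)!: 3!×1!×1!×1!×2!×0! = 12
prefactor² = (2J+1)×Δ×N² = 6/5
  k=1: −1/(1!×1!×0!×0!×2!×0!) = -1/2
Σ = -1/2  ⇒  CG² = 6/5×(-1/2)² = 3/10
CG = −√(3/10) = -0.547723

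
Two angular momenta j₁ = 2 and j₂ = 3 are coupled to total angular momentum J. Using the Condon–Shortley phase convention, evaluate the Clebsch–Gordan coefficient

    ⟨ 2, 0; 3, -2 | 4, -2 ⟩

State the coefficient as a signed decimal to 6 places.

+0.585540  (= +√(12/35))

√[9·1!3!5!/10! · 2!2!1!5!2!6!] = √(8640/7)
  +(−1)^0/∏(0,1,2,1,1,4)! = 1/48  (running 1/48)
  +(−1)^1/∏(1,0,1,0,2,5)! = -1/240  (running 1/60)
⟨..|..⟩ = √(8640/7)·(1/60) = +0.585540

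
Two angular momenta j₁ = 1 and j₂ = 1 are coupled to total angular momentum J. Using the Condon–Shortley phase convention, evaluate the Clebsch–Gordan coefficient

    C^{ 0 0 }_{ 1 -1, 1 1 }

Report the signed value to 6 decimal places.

+0.577350  (= +√(1/3))

triangle: 2!×0!×0!/3! = 2/6
(j±m)!: 0!×2!×2!×0!×0!×0! = 4
prefactor² = (2J+1)×Δ×N² = 4/3
  k=2: +1/(2!×0!×0!×0!×0!×0!) = 1/2
Σ = 1/2  ⇒  CG² = 4/3×1/2² = 1/3
CG = +√(1/3) = +0.577350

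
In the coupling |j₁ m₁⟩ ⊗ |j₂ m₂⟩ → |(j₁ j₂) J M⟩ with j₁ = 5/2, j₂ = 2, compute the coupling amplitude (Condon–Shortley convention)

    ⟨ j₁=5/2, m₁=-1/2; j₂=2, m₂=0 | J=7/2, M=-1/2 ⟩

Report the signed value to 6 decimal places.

triangle: 1!×4!×3!/9! = 144/362880
(j±m)!: 2!×3!×2!×2!×3!×4! = 6912
prefactor² = (2J+1)×Δ×N² = 768/35
  k=0: +1/(0!×1!×3!×2!×1!×1!) = 1/12
  k=1: −1/(1!×0!×2!×1!×2!×2!) = -1/8
Σ = -1/24  ⇒  CG² = 768/35×(-1/24)² = 4/105
CG = −√(4/105) = -0.195180

-0.195180  (= −√(4/105))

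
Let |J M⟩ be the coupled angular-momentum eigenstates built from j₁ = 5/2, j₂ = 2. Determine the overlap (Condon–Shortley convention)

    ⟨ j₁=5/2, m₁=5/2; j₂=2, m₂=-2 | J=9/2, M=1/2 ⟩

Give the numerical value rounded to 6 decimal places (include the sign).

+√(1/126) ≈ +0.089087

√[10·0!5!4!/10! · 5!0!0!4!5!4!] = √(460800/7)
  +(−1)^0/∏(0,0,0,0,5,4)! = 1/2880  (running 1/2880)
⟨..|..⟩ = √(460800/7)·(1/2880) = +0.089087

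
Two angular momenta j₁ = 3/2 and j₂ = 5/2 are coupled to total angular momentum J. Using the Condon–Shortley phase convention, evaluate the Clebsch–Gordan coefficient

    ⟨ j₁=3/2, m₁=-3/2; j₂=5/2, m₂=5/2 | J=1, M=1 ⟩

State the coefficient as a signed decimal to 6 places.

j₁+j₂−J=3  J+j₁−j₂=0  J−j₁+j₂=2  j₁+j₂+J+1=6
(j₁±m₁, j₂±m₂, J±M) = (0,3,5,0,2,0)
P² = 72
sum k=3..3:
  [3] −1/12 = -1/12
S = -1/12
C² = P²·S² = 1/2 ; C = -0.707107

−√(1/2) = -0.707107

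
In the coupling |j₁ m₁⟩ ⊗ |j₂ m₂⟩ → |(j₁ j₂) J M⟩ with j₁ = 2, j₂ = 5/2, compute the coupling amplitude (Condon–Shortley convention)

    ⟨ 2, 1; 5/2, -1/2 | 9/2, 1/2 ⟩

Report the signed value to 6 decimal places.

+√(20/63) ≈ +0.563436

j₁+j₂−J=0  J+j₁−j₂=4  J−j₁+j₂=5  j₁+j₂+J+1=10
(j₁±m₁, j₂±m₂, J±M) = (3,1,2,3,5,4)
P² = 11520/7
sum k=0..0:
  [0] +1/72 = 1/72
S = 1/72
C² = P²·S² = 20/63 ; C = +0.563436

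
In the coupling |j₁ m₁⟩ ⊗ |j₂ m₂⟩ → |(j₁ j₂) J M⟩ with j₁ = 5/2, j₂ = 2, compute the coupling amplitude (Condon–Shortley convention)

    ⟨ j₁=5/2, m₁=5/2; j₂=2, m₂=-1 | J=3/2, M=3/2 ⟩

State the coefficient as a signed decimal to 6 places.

√[4·3!2!1!/7! · 5!0!1!3!3!0!] = √(288/7)
  +(−1)^0/∏(0,3,0,1,2,0)! = 1/12  (running 1/12)
⟨..|..⟩ = √(288/7)·(1/12) = +0.534522

+√(2/7) = +0.534522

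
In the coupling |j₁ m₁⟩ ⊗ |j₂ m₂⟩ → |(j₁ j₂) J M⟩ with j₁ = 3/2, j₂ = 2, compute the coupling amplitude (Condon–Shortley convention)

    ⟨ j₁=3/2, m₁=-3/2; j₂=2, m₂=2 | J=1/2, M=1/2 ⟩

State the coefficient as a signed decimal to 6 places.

-0.632456

triangle: 3!*0!*1!/5! = 6/120
(j±m)!: 0!*3!*4!*0!*1!*0! = 144
prefactor² = (2J+1)*Δ*N² = 72/5
  k=3: −1/(3!*0!*0!*1!*0!*0!) = -1/6
Σ = -1/6  ⇒  CG² = 72/5*(-1/6)² = 2/5
CG = −√(2/5) = -0.632456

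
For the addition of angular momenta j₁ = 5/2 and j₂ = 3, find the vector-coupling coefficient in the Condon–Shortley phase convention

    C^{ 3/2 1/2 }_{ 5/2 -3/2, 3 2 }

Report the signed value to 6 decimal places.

j₁+j₂−J=4  J+j₁−j₂=1  J−j₁+j₂=2  j₁+j₂+J+1=8
(j₁±m₁, j₂±m₂, J±M) = (1,4,5,1,2,1)
P² = 192/7
sum k=3..4:
  [3] −1/12 = -1/12
  [4] +1/24 = 1/24
S = -1/24
C² = P²·S² = 1/21 ; C = -0.218218

-0.218218  (= −√(1/21))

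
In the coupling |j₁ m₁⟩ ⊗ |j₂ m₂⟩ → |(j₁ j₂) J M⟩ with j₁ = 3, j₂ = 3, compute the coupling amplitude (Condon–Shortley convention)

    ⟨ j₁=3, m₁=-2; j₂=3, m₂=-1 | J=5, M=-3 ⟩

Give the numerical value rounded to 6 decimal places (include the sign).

-0.408248  (= −√(1/6))

√[11·1!5!5!/12! · 1!5!2!4!2!8!] = √(153600)
  +(−1)^0/∏(0,1,5,2,0,3)! = 1/1440  (running 1/1440)
  +(−1)^1/∏(1,0,4,1,1,4)! = -1/576  (running -1/960)
⟨..|..⟩ = √(153600)·(-1/960) = -0.408248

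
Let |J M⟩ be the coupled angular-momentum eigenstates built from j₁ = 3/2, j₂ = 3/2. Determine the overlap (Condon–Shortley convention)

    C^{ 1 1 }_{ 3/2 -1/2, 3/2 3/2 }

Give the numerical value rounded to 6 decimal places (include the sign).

j₁+j₂−J=2  J+j₁−j₂=1  J−j₁+j₂=1  j₁+j₂+J+1=5
(j₁±m₁, j₂±m₂, J±M) = (1,2,3,0,2,0)
P² = 6/5
sum k=2..2:
  [2] +1/2 = 1/2
S = 1/2
C² = P²·S² = 3/10 ; C = +0.547723

+√(3/10) ≈ +0.547723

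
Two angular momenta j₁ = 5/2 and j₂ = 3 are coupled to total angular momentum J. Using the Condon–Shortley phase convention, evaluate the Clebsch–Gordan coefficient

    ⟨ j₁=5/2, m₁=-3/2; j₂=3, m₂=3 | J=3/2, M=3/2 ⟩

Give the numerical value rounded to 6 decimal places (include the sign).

+√(3/14) = +0.462910

triangle: 4!·1!·2!/8! = 48/40320
(j±m)!: 1!·4!·6!·0!·3!·0! = 103680
prefactor² = (2J+1)·Δ·N² = 3456/7
  k=4: +1/(4!·0!·0!·2!·1!·0!) = 1/48
Σ = 1/48  ⇒  CG² = 3456/7·1/48² = 3/14
CG = +√(3/14) = +0.462910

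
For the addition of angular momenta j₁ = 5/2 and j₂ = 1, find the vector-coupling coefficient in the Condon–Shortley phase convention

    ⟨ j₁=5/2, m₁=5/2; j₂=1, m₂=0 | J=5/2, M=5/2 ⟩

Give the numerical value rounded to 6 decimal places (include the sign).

triangle: 1!*4!*1!/7! = 24/5040
(j±m)!: 5!*0!*1!*1!*5!*0! = 14400
prefactor² = (2J+1)*Δ*N² = 2880/7
  k=0: +1/(0!*1!*0!*1!*4!*0!) = 1/24
Σ = 1/24  ⇒  CG² = 2880/7*1/24² = 5/7
CG = +√(5/7) = +0.845154

+√(5/7) = +0.845154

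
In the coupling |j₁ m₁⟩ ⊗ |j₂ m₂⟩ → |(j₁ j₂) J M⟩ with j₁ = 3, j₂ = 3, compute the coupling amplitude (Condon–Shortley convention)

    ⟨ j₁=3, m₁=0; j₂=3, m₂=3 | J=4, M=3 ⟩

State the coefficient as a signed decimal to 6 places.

+√(9/22) ≈ +0.639602

j₁+j₂−J=2  J+j₁−j₂=4  J−j₁+j₂=4  j₁+j₂+J+1=11
(j₁±m₁, j₂±m₂, J±M) = (3,3,6,0,7,1)
P² = 373248/11
sum k=2..2:
  [2] +1/288 = 1/288
S = 1/288
C² = P²·S² = 9/22 ; C = +0.639602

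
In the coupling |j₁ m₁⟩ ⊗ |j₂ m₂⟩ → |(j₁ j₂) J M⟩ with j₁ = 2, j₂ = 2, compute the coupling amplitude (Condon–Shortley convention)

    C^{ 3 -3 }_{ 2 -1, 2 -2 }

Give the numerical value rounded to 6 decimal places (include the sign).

j₁+j₂−J=1  J+j₁−j₂=3  J−j₁+j₂=3  j₁+j₂+J+1=8
(j₁±m₁, j₂±m₂, J±M) = (1,3,0,4,0,6)
P² = 648
sum k=0..0:
  [0] +1/36 = 1/36
S = 1/36
C² = P²·S² = 1/2 ; C = +0.707107

+√(1/2) = +0.707107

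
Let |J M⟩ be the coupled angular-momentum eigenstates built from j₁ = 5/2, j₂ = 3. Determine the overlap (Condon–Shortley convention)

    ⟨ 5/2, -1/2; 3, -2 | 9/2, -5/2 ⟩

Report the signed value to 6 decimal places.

j₁+j₂−J=1  J+j₁−j₂=4  J−j₁+j₂=5  j₁+j₂+J+1=11
(j₁±m₁, j₂±m₂, J±M) = (2,3,1,5,2,7)
P² = 115200/11
sum k=0..1:
  [0] +1/144 = 1/144
  [1] −1/480 = -1/480
S = 7/1440
C² = P²·S² = 49/198 ; C = +0.497468

+0.497468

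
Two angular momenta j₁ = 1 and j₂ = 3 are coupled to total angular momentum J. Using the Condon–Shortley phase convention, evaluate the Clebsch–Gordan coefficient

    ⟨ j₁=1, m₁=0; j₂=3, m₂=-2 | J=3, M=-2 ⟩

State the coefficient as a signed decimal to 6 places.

triangle: 1!*1!*5!/8! = 120/40320
(j±m)!: 1!*1!*1!*5!*1!*5! = 14400
prefactor² = (2J+1)*Δ*N² = 300
  k=0: +1/(0!*1!*1!*1!*0!*4!) = 1/24
  k=1: −1/(1!*0!*0!*0!*1!*5!) = -1/120
Σ = 1/30  ⇒  CG² = 300*1/30² = 1/3
CG = +√(1/3) = +0.577350

+√(1/3) = +0.577350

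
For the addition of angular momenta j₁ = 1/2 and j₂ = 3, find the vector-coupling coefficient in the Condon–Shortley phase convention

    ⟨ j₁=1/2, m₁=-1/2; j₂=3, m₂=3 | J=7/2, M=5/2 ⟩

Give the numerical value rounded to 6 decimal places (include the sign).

+0.377964

√[8·0!1!6!/8! · 0!1!6!0!6!1!] = √(518400/7)
  +(−1)^0/∏(0,0,1,6,0,0)! = 1/720  (running 1/720)
⟨..|..⟩ = √(518400/7)·(1/720) = +0.377964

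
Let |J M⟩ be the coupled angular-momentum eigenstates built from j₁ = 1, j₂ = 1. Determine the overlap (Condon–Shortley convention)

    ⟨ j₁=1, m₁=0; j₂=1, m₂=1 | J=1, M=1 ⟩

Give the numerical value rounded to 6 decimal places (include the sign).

−√(1/2) = -0.707107

√[3·1!1!1!/4! · 1!1!2!0!2!0!] = √(1/2)
  +(−1)^1/∏(1,0,0,1,1,0)! = -1  (running -1)
⟨..|..⟩ = √(1/2)·(-1) = -0.707107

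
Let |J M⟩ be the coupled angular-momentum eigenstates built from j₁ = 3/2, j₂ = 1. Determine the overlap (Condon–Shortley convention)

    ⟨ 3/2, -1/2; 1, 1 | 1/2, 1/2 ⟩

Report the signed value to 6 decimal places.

+√(1/6) ≈ +0.408248

√[2·2!1!0!/4! · 1!2!2!0!1!0!] = √(2/3)
  +(−1)^2/∏(2,0,0,0,1,0)! = 1/2  (running 1/2)
⟨..|..⟩ = √(2/3)·(1/2) = +0.408248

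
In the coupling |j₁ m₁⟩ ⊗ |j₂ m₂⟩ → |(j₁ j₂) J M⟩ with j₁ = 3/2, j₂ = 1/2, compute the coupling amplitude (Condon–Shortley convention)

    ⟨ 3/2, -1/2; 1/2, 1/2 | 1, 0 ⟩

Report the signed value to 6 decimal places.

−√(1/2) ≈ -0.707107

√[3·1!2!0!/4! · 1!2!1!0!1!1!] = √(1/2)
  +(−1)^1/∏(1,0,1,0,1,0)! = -1  (running -1)
⟨..|..⟩ = √(1/2)·(-1) = -0.707107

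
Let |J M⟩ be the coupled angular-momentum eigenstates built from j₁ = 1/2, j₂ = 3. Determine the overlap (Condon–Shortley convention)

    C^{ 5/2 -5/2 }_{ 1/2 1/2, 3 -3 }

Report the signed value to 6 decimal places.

√[6·1!0!5!/7! · 1!0!0!6!0!5!] = √(86400/7)
  +(−1)^0/∏(0,1,0,0,0,5)! = 1/120  (running 1/120)
⟨..|..⟩ = √(86400/7)·(1/120) = +0.925820

+√(6/7) = +0.925820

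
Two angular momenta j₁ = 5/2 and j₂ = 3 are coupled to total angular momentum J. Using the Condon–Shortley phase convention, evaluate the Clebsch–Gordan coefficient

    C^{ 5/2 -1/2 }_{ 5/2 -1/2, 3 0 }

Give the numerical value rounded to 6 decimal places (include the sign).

+√(8/105) = +0.276026

triangle: 3!·2!·3!/9! = 72/362880
(j±m)!: 2!·3!·3!·3!·2!·3! = 5184
prefactor² = (2J+1)·Δ·N² = 216/35
  k=1: −1/(1!·2!·2!·2!·0!·1!) = -1/8
  k=2: +1/(2!·1!·1!·1!·1!·2!) = 1/4
  k=3: −1/(3!·0!·0!·0!·2!·3!) = -1/72
Σ = 1/9  ⇒  CG² = 216/35·1/9² = 8/105
CG = +√(8/105) = +0.276026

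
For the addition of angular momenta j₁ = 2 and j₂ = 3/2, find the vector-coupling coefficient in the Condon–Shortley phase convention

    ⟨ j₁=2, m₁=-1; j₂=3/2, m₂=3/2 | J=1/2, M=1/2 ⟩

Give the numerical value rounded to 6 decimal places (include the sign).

j₁+j₂−J=3  J+j₁−j₂=1  J−j₁+j₂=0  j₁+j₂+J+1=5
(j₁±m₁, j₂±m₂, J±M) = (1,3,3,0,1,0)
P² = 18/5
sum k=3..3:
  [3] −1/6 = -1/6
S = -1/6
C² = P²·S² = 1/10 ; C = -0.316228

−√(1/10) ≈ -0.316228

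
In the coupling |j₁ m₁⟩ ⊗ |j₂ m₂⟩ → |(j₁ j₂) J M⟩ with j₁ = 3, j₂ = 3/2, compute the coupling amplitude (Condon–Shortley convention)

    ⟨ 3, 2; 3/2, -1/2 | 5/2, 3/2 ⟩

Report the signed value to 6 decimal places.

+√(1/14) ≈ +0.267261

j₁+j₂−J=2  J+j₁−j₂=4  J−j₁+j₂=1  j₁+j₂+J+1=8
(j₁±m₁, j₂±m₂, J±M) = (5,1,1,2,4,1)
P² = 288/7
sum k=0..1:
  [0] +1/12 = 1/12
  [1] −1/24 = -1/24
S = 1/24
C² = P²·S² = 1/14 ; C = +0.267261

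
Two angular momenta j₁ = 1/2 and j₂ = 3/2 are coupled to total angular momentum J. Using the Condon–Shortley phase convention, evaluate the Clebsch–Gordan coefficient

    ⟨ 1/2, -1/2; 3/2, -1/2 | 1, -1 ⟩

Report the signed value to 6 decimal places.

-0.500000  (= −√(1/4))

√[3·1!0!2!/4! · 0!1!1!2!0!2!] = √(1)
  +(−1)^1/∏(1,0,0,0,0,2)! = -1/2  (running -1/2)
⟨..|..⟩ = √(1)·(-1/2) = -0.500000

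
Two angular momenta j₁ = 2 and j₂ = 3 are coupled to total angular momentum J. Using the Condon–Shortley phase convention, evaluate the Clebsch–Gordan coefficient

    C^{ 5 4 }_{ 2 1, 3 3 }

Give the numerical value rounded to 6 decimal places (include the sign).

+√(2/5) = +0.632456

j₁+j₂−J=0  J+j₁−j₂=4  J−j₁+j₂=6  j₁+j₂+J+1=11
(j₁±m₁, j₂±m₂, J±M) = (3,1,6,0,9,1)
P² = 7464960
sum k=0..0:
  [0] +1/4320 = 1/4320
S = 1/4320
C² = P²·S² = 2/5 ; C = +0.632456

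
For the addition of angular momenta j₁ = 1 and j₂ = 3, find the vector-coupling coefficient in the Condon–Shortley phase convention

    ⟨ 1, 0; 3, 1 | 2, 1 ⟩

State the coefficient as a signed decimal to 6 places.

-0.617213

triangle: 2!·0!·4!/7! = 48/5040
(j±m)!: 1!·1!·4!·2!·3!·1! = 288
prefactor² = (2J+1)·Δ·N² = 96/7
  k=1: −1/(1!·1!·0!·3!·0!·1!) = -1/6
Σ = -1/6  ⇒  CG² = 96/7·(-1/6)² = 8/21
CG = −√(8/21) = -0.617213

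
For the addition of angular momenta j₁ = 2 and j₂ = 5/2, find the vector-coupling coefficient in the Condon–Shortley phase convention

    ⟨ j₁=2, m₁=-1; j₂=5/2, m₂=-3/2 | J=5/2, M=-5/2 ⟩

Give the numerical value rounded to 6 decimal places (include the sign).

−√(3/7) = -0.654654

triangle: 2!*2!*3!/8! = 24/40320
(j±m)!: 1!*3!*1!*4!*0!*5! = 17280
prefactor² = (2J+1)*Δ*N² = 432/7
  k=1: −1/(1!*1!*2!*0!*0!*3!) = -1/12
Σ = -1/12  ⇒  CG² = 432/7*(-1/12)² = 3/7
CG = −√(3/7) = -0.654654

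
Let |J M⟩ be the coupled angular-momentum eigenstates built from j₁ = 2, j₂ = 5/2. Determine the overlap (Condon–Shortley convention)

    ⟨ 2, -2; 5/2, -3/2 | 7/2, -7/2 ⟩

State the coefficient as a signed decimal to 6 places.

√[8·1!3!4!/9! · 0!4!1!4!0!7!] = √(9216)
  +(−1)^1/∏(1,0,3,0,0,4)! = -1/144  (running -1/144)
⟨..|..⟩ = √(9216)·(-1/144) = -0.666667

−√(4/9) = -0.666667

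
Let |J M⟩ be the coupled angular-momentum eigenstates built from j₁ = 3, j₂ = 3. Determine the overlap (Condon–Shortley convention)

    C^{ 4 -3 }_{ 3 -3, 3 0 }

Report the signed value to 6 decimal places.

+0.639602

√[9·2!4!4!/11! · 0!6!3!3!1!7!] = √(373248/11)
  +(−1)^2/∏(2,0,4,1,0,3)! = 1/288  (running 1/288)
⟨..|..⟩ = √(373248/11)·(1/288) = +0.639602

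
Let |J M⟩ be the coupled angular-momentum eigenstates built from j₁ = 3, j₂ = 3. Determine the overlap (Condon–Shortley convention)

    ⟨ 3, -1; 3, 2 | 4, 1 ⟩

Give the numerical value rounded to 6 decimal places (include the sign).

+√(16/77) = +0.455842

j₁+j₂−J=2  J+j₁−j₂=4  J−j₁+j₂=4  j₁+j₂+J+1=11
(j₁±m₁, j₂±m₂, J±M) = (2,4,5,1,5,3)
P² = 82944/77
sum k=1..2:
  [1] −1/144 = -1/144
  [2] +1/48 = 1/48
S = 1/72
C² = P²·S² = 16/77 ; C = +0.455842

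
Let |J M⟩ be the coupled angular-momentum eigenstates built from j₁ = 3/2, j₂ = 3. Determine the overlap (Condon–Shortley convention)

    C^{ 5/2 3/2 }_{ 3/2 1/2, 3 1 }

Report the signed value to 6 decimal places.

j₁+j₂−J=2  J+j₁−j₂=1  J−j₁+j₂=4  j₁+j₂+J+1=8
(j₁±m₁, j₂±m₂, J±M) = (2,1,4,2,4,1)
P² = 576/35
sum k=0..1:
  [0] +1/48 = 1/48
  [1] −1/6 = -1/6
S = -7/48
C² = P²·S² = 7/20 ; C = -0.591608

-0.591608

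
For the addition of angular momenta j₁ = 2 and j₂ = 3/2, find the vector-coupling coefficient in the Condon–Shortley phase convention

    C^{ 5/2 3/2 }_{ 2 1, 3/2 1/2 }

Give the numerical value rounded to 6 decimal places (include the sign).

j₁+j₂−J=1  J+j₁−j₂=3  J−j₁+j₂=2  j₁+j₂+J+1=7
(j₁±m₁, j₂±m₂, J±M) = (3,1,2,1,4,1)
P² = 144/35
sum k=0..1:
  [0] +1/4 = 1/4
  [1] −1/6 = -1/6
S = 1/12
C² = P²·S² = 1/35 ; C = +0.169031

+√(1/35) = +0.169031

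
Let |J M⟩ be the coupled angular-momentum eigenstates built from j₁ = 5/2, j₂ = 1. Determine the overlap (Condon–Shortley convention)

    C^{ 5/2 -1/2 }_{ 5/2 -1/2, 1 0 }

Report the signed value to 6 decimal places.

−√(1/35) ≈ -0.169031

j₁+j₂−J=1  J+j₁−j₂=4  J−j₁+j₂=1  j₁+j₂+J+1=7
(j₁±m₁, j₂±m₂, J±M) = (2,3,1,1,2,3)
P² = 144/35
sum k=0..1:
  [0] +1/6 = 1/6
  [1] −1/4 = -1/4
S = -1/12
C² = P²·S² = 1/35 ; C = -0.169031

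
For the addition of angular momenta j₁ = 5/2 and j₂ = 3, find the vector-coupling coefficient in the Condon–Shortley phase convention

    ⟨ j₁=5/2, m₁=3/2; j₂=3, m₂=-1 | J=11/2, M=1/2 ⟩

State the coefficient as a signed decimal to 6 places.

+√(25/154) ≈ +0.402911

triangle: 0!·5!·6!/12! = 86400/479001600
(j±m)!: 4!·1!·2!·4!·6!·5! = 99532800
prefactor² = (2J+1)·Δ·N² = 16588800/77
  k=0: +1/(0!·0!·1!·2!·4!·4!) = 1/1152
Σ = 1/1152  ⇒  CG² = 16588800/77·1/1152² = 25/154
CG = +√(25/154) = +0.402911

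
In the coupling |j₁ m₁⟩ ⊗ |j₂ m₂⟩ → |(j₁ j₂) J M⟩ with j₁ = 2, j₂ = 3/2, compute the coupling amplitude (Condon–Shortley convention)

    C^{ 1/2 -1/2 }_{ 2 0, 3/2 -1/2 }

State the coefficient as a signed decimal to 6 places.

j₁+j₂−J=3  J+j₁−j₂=1  J−j₁+j₂=0  j₁+j₂+J+1=5
(j₁±m₁, j₂±m₂, J±M) = (2,2,1,2,0,1)
P² = 4/5
sum k=1..1:
  [1] −1/2 = -1/2
S = -1/2
C² = P²·S² = 1/5 ; C = -0.447214

−√(1/5) ≈ -0.447214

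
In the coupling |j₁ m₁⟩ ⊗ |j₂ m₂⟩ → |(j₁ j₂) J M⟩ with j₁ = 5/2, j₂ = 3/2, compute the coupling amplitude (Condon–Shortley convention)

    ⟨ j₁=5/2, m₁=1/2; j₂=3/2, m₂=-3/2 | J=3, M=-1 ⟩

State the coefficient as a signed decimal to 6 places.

+0.670820

j₁+j₂−J=1  J+j₁−j₂=4  J−j₁+j₂=2  j₁+j₂+J+1=8
(j₁±m₁, j₂±m₂, J±M) = (3,2,0,3,2,4)
P² = 144/5
sum k=0..0:
  [0] +1/8 = 1/8
S = 1/8
C² = P²·S² = 9/20 ; C = +0.670820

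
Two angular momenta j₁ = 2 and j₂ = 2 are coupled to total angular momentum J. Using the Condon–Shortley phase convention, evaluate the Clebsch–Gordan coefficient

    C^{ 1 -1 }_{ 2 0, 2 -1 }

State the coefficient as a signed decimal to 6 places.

-0.547723  (= −√(3/10))

√[3·3!1!1!/6! · 2!2!1!3!0!2!] = √(6/5)
  +(−1)^1/∏(1,2,1,0,0,1)! = -1/2  (running -1/2)
⟨..|..⟩ = √(6/5)·(-1/2) = -0.547723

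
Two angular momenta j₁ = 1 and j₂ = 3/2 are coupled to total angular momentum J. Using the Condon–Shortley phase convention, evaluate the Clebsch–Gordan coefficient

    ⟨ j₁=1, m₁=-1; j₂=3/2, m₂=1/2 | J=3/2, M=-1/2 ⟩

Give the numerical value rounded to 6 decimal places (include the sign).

triangle: 1!×1!×2!/5! = 2/120
(j±m)!: 0!×2!×2!×1!×1!×2! = 8
prefactor² = (2J+1)×Δ×N² = 8/15
  k=1: −1/(1!×0!×1!×1!×0!×1!) = -1
Σ = -1  ⇒  CG² = 8/15×(-1)² = 8/15
CG = −√(8/15) = -0.730297

−√(8/15) = -0.730297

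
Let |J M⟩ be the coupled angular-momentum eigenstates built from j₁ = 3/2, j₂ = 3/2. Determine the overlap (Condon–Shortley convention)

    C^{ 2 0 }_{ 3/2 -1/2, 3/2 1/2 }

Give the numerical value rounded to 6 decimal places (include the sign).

triangle: 1!·2!·2!/6! = 4/720
(j±m)!: 1!·2!·2!·1!·2!·2! = 16
prefactor² = (2J+1)·Δ·N² = 4/9
  k=0: +1/(0!·1!·2!·2!·0!·0!) = 1/4
  k=1: −1/(1!·0!·1!·1!·1!·1!) = -1
Σ = -3/4  ⇒  CG² = 4/9·(-3/4)² = 1/4
CG = −√(1/4) = -0.500000

−√(1/4) = -0.500000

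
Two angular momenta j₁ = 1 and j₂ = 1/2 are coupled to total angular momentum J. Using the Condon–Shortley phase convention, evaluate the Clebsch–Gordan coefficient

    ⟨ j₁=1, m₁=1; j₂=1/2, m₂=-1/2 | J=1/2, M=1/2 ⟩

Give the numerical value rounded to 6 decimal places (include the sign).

+0.816497

triangle: 1!×1!×0!/3! = 1/6
(j±m)!: 2!×0!×0!×1!×1!×0! = 2
prefactor² = (2J+1)×Δ×N² = 2/3
  k=0: +1/(0!×1!×0!×0!×1!×0!) = 1
Σ = 1  ⇒  CG² = 2/3×1² = 2/3
CG = +√(2/3) = +0.816497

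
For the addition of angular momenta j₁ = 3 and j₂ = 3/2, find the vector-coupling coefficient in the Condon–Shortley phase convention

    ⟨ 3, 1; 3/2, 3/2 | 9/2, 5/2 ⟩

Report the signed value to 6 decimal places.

+0.645497  (= +√(5/12))

√[10·0!6!3!/10! · 4!2!3!0!7!2!] = √(34560)
  +(−1)^0/∏(0,0,2,3,4,0)! = 1/288  (running 1/288)
⟨..|..⟩ = √(34560)·(1/288) = +0.645497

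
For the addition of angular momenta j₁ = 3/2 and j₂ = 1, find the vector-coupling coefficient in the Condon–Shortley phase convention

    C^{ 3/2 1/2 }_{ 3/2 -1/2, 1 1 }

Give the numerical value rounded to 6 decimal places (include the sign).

j₁+j₂−J=1  J+j₁−j₂=2  J−j₁+j₂=1  j₁+j₂+J+1=5
(j₁±m₁, j₂±m₂, J±M) = (1,2,2,0,2,1)
P² = 8/15
sum k=1..1:
  [1] −1/1 = -1
S = -1
C² = P²·S² = 8/15 ; C = -0.730297

−√(8/15) ≈ -0.730297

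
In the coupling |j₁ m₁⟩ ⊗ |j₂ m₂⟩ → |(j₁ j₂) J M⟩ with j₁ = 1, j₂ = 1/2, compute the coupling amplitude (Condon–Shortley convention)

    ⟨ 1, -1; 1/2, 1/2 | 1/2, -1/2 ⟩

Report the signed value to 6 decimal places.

√[2·1!1!0!/3! · 0!2!1!0!0!1!] = √(2/3)
  +(−1)^1/∏(1,0,1,0,0,0)! = -1  (running -1)
⟨..|..⟩ = √(2/3)·(-1) = -0.816497

−√(2/3) = -0.816497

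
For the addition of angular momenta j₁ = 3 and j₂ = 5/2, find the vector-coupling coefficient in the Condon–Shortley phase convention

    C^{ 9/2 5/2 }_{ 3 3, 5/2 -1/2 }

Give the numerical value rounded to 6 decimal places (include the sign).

triangle: 1!*5!*4!/11! = 2880/39916800
(j±m)!: 6!*0!*2!*3!*7!*2! = 87091200
prefactor² = (2J+1)*Δ*N² = 691200/11
  k=0: +1/(0!*1!*0!*2!*5!*2!) = 1/480
Σ = 1/480  ⇒  CG² = 691200/11*1/480² = 3/11
CG = +√(3/11) = +0.522233

+0.522233  (= +√(3/11))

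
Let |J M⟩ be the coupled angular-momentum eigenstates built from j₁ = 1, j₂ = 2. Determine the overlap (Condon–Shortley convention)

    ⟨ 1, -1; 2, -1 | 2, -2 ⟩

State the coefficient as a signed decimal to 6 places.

triangle: 1!×1!×3!/6! = 6/720
(j±m)!: 0!×2!×1!×3!×0!×4! = 288
prefactor² = (2J+1)×Δ×N² = 12
  k=1: −1/(1!×0!×1!×0!×0!×3!) = -1/6
Σ = -1/6  ⇒  CG² = 12×(-1/6)² = 1/3
CG = −√(1/3) = -0.577350

-0.577350  (= −√(1/3))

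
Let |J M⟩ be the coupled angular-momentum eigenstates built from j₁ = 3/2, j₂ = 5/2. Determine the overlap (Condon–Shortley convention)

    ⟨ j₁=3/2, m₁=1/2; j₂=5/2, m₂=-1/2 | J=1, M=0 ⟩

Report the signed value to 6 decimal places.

triangle: 3!*0!*2!/6! = 12/720
(j±m)!: 2!*1!*2!*3!*1!*1! = 24
prefactor² = (2J+1)*Δ*N² = 6/5
  k=1: −1/(1!*2!*0!*1!*0!*1!) = -1/2
Σ = -1/2  ⇒  CG² = 6/5*(-1/2)² = 3/10
CG = −√(3/10) = -0.547723

-0.547723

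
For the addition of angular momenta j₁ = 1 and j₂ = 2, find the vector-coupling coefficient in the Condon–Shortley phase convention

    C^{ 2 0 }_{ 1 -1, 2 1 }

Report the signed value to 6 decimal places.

√[5·1!1!3!/6! · 0!2!3!1!2!2!] = √(2)
  +(−1)^1/∏(1,0,1,2,0,1)! = -1/2  (running -1/2)
⟨..|..⟩ = √(2)·(-1/2) = -0.707107

−√(1/2) ≈ -0.707107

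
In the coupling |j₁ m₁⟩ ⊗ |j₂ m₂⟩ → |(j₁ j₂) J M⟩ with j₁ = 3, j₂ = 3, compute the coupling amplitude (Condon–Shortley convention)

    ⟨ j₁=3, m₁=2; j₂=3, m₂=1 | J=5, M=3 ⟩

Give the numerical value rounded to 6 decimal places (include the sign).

j₁+j₂−J=1  J+j₁−j₂=5  J−j₁+j₂=5  j₁+j₂+J+1=12
(j₁±m₁, j₂±m₂, J±M) = (5,1,4,2,8,2)
P² = 153600
sum k=0..1:
  [0] +1/576 = 1/576
  [1] −1/1440 = -1/1440
S = 1/960
C² = P²·S² = 1/6 ; C = +0.408248

+√(1/6) ≈ +0.408248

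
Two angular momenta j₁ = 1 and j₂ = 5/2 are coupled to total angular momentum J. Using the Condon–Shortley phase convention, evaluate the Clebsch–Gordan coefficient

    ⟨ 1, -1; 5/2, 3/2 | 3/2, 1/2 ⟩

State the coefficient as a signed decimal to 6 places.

+0.632456

triangle: 2!·0!·3!/6! = 12/720
(j±m)!: 0!·2!·4!·1!·2!·1! = 96
prefactor² = (2J+1)·Δ·N² = 32/5
  k=2: +1/(2!·0!·0!·2!·0!·1!) = 1/4
Σ = 1/4  ⇒  CG² = 32/5·1/4² = 2/5
CG = +√(2/5) = +0.632456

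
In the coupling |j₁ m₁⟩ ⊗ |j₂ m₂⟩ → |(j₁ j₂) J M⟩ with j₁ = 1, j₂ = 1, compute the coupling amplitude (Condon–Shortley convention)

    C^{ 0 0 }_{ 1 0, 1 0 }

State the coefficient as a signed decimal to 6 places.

-0.577350

j₁+j₂−J=2  J+j₁−j₂=0  J−j₁+j₂=0  j₁+j₂+J+1=3
(j₁±m₁, j₂±m₂, J±M) = (1,1,1,1,0,0)
P² = 1/3
sum k=1..1:
  [1] −1/1 = -1
S = -1
C² = P²·S² = 1/3 ; C = -0.577350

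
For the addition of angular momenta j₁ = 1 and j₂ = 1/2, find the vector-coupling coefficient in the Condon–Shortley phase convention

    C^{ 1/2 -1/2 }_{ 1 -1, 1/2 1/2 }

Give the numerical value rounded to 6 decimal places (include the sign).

√[2·1!1!0!/3! · 0!2!1!0!0!1!] = √(2/3)
  +(−1)^1/∏(1,0,1,0,0,0)! = -1  (running -1)
⟨..|..⟩ = √(2/3)·(-1) = -0.816497

-0.816497  (= −√(2/3))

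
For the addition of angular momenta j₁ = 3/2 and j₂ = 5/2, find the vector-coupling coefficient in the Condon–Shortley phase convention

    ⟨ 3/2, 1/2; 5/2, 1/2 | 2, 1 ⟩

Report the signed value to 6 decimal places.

√[5·2!1!3!/7! · 2!1!3!2!3!1!] = √(12/7)
  +(−1)^0/∏(0,2,1,3,0,0)! = 1/12  (running 1/12)
  +(−1)^1/∏(1,1,0,2,1,1)! = -1/2  (running -5/12)
⟨..|..⟩ = √(12/7)·(-5/12) = -0.545545

−√(25/84) = -0.545545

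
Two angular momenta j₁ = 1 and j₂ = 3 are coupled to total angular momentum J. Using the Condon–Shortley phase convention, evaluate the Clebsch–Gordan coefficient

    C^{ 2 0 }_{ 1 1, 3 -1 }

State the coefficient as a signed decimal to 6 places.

+0.534522  (= +√(2/7))

j₁+j₂−J=2  J+j₁−j₂=0  J−j₁+j₂=4  j₁+j₂+J+1=7
(j₁±m₁, j₂±m₂, J±M) = (2,0,2,4,2,2)
P² = 128/7
sum k=0..0:
  [0] +1/8 = 1/8
S = 1/8
C² = P²·S² = 2/7 ; C = +0.534522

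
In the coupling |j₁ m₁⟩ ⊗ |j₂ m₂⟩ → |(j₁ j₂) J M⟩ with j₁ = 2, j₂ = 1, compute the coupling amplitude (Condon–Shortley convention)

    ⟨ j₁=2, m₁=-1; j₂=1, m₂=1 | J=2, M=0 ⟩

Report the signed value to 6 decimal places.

√[5·1!3!1!/6! · 1!3!2!0!2!2!] = √(2)
  +(−1)^1/∏(1,0,2,1,1,0)! = -1/2  (running -1/2)
⟨..|..⟩ = √(2)·(-1/2) = -0.707107

−√(1/2) ≈ -0.707107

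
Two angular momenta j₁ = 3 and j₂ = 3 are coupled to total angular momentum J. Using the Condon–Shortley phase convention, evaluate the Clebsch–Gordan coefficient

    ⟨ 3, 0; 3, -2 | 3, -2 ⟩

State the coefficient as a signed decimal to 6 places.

-0.408248

√[7·3!3!3!/10! · 3!3!1!5!1!5!] = √(216)
  +(−1)^0/∏(0,3,3,1,0,2)! = 1/72  (running 1/72)
  +(−1)^1/∏(1,2,2,0,1,3)! = -1/24  (running -1/36)
⟨..|..⟩ = √(216)·(-1/36) = -0.408248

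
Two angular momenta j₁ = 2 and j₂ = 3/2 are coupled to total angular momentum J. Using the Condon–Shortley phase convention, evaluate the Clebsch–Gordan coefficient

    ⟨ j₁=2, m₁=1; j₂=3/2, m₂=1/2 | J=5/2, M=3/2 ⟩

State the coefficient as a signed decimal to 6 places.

j₁+j₂−J=1  J+j₁−j₂=3  J−j₁+j₂=2  j₁+j₂+J+1=7
(j₁±m₁, j₂±m₂, J±M) = (3,1,2,1,4,1)
P² = 144/35
sum k=0..1:
  [0] +1/4 = 1/4
  [1] −1/6 = -1/6
S = 1/12
C² = P²·S² = 1/35 ; C = +0.169031

+√(1/35) ≈ +0.169031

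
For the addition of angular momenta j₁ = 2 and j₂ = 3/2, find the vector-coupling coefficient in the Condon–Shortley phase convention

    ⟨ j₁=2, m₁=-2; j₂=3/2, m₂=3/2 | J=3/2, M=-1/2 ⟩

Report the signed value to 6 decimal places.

j₁+j₂−J=2  J+j₁−j₂=2  J−j₁+j₂=1  j₁+j₂+J+1=6
(j₁±m₁, j₂±m₂, J±M) = (0,4,3,0,1,2)
P² = 32/5
sum k=2..2:
  [2] +1/4 = 1/4
S = 1/4
C² = P²·S² = 2/5 ; C = +0.632456

+√(2/5) = +0.632456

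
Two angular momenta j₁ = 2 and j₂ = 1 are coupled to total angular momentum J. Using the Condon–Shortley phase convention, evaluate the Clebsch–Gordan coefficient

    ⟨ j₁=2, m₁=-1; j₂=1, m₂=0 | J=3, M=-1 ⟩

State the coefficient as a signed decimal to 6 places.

√[7·0!4!2!/7! · 1!3!1!1!2!4!] = √(96/5)
  +(−1)^0/∏(0,0,3,1,1,1)! = 1/6  (running 1/6)
⟨..|..⟩ = √(96/5)·(1/6) = +0.730297

+√(8/15) ≈ +0.730297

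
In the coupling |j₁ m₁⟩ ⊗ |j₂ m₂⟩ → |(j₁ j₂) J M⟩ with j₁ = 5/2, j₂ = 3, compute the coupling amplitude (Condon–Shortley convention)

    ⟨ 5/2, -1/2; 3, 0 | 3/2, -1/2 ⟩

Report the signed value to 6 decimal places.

triangle: 4!·1!·2!/8! = 48/40320
(j±m)!: 2!·3!·3!·3!·1!·2! = 864
prefactor² = (2J+1)·Δ·N² = 144/35
  k=2: +1/(2!·2!·1!·1!·0!·1!) = 1/4
  k=3: −1/(3!·1!·0!·0!·1!·2!) = -1/12
Σ = 1/6  ⇒  CG² = 144/35·1/6² = 4/35
CG = +√(4/35) = +0.338062

+0.338062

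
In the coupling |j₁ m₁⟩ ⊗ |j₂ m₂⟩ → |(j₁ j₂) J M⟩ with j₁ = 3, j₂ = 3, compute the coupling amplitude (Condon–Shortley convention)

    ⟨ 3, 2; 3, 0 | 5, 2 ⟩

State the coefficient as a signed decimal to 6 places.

+0.577350  (= +√(1/3))

triangle: 1!*5!*5!/12! = 14400/479001600
(j±m)!: 5!*1!*3!*3!*7!*3! = 130636800
prefactor² = (2J+1)*Δ*N² = 43200
  k=0: +1/(0!*1!*1!*3!*4!*2!) = 1/288
  k=1: −1/(1!*0!*0!*2!*5!*3!) = -1/1440
Σ = 1/360  ⇒  CG² = 43200*1/360² = 1/3
CG = +√(1/3) = +0.577350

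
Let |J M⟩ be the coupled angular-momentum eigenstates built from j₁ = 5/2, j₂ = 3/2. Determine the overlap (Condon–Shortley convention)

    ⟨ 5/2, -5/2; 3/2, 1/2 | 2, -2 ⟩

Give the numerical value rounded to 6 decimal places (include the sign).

√[5·2!3!1!/7! · 0!5!2!1!0!4!] = √(480/7)
  +(−1)^2/∏(2,0,3,0,0,1)! = 1/12  (running 1/12)
⟨..|..⟩ = √(480/7)·(1/12) = +0.690066

+√(10/21) ≈ +0.690066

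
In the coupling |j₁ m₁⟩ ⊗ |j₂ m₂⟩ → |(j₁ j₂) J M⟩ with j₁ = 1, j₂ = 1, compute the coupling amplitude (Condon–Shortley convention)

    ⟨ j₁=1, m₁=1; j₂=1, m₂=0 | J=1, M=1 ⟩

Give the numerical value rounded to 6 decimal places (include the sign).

+√(1/2) ≈ +0.707107

j₁+j₂−J=1  J+j₁−j₂=1  J−j₁+j₂=1  j₁+j₂+J+1=4
(j₁±m₁, j₂±m₂, J±M) = (2,0,1,1,2,0)
P² = 1/2
sum k=0..0:
  [0] +1/1 = 1
S = 1
C² = P²·S² = 1/2 ; C = +0.707107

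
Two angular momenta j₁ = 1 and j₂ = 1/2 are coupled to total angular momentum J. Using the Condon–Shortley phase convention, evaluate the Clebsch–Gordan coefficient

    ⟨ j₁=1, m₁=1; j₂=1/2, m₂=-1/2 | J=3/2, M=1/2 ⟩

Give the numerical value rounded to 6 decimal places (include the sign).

√[4·0!2!1!/4! · 2!0!0!1!2!1!] = √(4/3)
  +(−1)^0/∏(0,0,0,0,2,1)! = 1/2  (running 1/2)
⟨..|..⟩ = √(4/3)·(1/2) = +0.577350

+√(1/3) ≈ +0.577350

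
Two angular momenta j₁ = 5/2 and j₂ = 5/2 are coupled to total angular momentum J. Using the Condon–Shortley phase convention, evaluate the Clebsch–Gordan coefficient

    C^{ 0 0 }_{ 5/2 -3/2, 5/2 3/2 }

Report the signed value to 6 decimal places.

+√(1/6) = +0.408248

triangle: 5!*0!*0!/6! = 120/720
(j±m)!: 1!*4!*4!*1!*0!*0! = 576
prefactor² = (2J+1)*Δ*N² = 96
  k=4: +1/(4!*1!*0!*0!*0!*0!) = 1/24
Σ = 1/24  ⇒  CG² = 96*1/24² = 1/6
CG = +√(1/6) = +0.408248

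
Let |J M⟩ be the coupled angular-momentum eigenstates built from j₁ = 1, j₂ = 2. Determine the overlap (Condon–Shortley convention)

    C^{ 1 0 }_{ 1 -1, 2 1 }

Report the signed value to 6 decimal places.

√[3·2!0!2!/5! · 0!2!3!1!1!1!] = √(6/5)
  +(−1)^2/∏(2,0,0,1,0,1)! = 1/2  (running 1/2)
⟨..|..⟩ = √(6/5)·(1/2) = +0.547723

+0.547723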